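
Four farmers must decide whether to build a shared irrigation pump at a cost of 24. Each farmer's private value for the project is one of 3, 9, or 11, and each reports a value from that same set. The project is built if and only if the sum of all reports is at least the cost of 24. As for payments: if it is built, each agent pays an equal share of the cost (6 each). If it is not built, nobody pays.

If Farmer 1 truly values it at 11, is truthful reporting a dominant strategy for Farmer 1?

Check each profile of the others' reports and compare truth against every alternative report.
Others report (3, 3, 9): truth gives 5, best alternative gives 5.
Others report (3, 3, 11): truth gives 5, best alternative gives 5.
Others report (3, 9, 3): truth gives 5, best alternative gives 5.
Others report (3, 9, 9): truth gives 5, best alternative gives 5.
Others report (3, 9, 11): truth gives 5, best alternative gives 5.
Others report (3, 11, 3): truth gives 5, best alternative gives 5.
(Remaining 21 profiles checked similarly; truth is weakly best in each.)
In every case the truthful report is at least as good as any alternative, so it is a dominant strategy.

Yes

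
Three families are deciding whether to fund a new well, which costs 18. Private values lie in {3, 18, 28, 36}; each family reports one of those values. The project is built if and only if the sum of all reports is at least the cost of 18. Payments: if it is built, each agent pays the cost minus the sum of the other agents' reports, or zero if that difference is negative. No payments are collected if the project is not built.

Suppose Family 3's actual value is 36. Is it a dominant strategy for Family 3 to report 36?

Yes

Check each profile of the others' reports and compare truth against every alternative report.
Others report (3, 18): truth gives 36, best alternative gives 36.
Others report (3, 28): truth gives 36, best alternative gives 36.
Others report (3, 36): truth gives 36, best alternative gives 36.
Others report (18, 3): truth gives 36, best alternative gives 36.
Others report (18, 18): truth gives 36, best alternative gives 36.
Others report (18, 28): truth gives 36, best alternative gives 36.
(Remaining 10 profiles checked similarly; truth is weakly best in each.)
In every case the truthful report is at least as good as any alternative, so it is a dominant strategy.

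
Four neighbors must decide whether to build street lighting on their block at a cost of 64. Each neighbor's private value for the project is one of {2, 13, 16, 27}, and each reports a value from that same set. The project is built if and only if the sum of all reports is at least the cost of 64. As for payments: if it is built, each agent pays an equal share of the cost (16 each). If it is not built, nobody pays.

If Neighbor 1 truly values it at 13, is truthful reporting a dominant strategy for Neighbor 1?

Consider the case where Neighbor 2 reports 2, Neighbor 3 reports 27 and Neighbor 4 reports 27.
Truthful report 13: project built, pays 16, utility 13 - 16 = -3.
Report 2 instead: project not built, utility 0.
Since 0 > -3, reporting 2 is strictly better here, so truthful reporting is not dominant.

No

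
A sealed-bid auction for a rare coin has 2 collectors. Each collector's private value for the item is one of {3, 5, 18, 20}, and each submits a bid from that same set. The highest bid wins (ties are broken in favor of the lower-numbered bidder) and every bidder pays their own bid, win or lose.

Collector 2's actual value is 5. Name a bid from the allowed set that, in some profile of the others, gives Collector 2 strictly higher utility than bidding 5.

Suppose Collector 1 bids 5.
Bid 5: loses but pays 5, utility -5.
Bid 3: loses but pays 3, utility -3.
So bidding 3 beats truth here (-3 > -5).

3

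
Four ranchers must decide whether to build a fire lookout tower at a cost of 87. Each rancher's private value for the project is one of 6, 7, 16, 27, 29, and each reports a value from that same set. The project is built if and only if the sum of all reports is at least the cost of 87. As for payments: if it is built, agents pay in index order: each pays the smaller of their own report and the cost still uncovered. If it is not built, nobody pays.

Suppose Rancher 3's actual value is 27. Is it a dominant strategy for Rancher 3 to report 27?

Consider the case where Rancher 1 reports 16, Rancher 2 reports 27 and Rancher 4 reports 29.
Truthful report 27: project built, pays 27, utility 27 - 27 = 0.
Report 16 instead: project built, pays 16, utility 27 - 16 = 11.
Since 11 > 0, reporting 16 is strictly better here, so truthful reporting is not dominant.

No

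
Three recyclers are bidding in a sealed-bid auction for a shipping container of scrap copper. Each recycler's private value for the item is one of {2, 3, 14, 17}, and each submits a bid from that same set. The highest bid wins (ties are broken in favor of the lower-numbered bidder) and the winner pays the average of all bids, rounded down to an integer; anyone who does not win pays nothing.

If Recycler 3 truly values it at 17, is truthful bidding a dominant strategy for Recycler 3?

Consider the case where Recycler 1 bids 2 and Recycler 2 bids 2.
Truthful bid 17: wins, pays 7, utility 17 - 7 = 10.
Bid 3 instead: wins, pays 2, utility 17 - 2 = 15.
Since 15 > 10, bidding 3 is strictly better here, so truthful bidding is not dominant.

No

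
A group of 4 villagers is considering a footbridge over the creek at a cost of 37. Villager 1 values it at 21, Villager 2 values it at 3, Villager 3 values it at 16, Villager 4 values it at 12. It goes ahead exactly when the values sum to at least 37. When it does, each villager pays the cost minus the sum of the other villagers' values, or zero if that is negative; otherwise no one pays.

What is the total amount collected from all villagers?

7

Total value 52 ≥ cost 37, so it is built.
Villager 1: others sum to 31; max(0, 37 - 31) = 6.
Villager 2: others sum to 49; max(0, 37 - 49) = 0.
Villager 3: others sum to 36; max(0, 37 - 36) = 1.
Villager 4: others sum to 40; max(0, 37 - 40) = 0.
Total collected = 6 + 0 + 1 + 0 = 7.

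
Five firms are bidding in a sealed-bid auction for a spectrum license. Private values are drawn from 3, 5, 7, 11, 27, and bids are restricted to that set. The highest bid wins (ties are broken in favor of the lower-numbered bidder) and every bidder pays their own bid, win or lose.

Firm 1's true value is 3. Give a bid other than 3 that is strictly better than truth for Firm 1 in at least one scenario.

5

Suppose Firm 2 bids 3, Firm 3 bids 3, Firm 4 bids 3 and Firm 5 bids 5.
Bid 3: loses but pays 3, utility -3.
Bid 5: wins, pays 5, utility 3 - 5 = -2.
So bidding 5 beats truth here (-2 > -3).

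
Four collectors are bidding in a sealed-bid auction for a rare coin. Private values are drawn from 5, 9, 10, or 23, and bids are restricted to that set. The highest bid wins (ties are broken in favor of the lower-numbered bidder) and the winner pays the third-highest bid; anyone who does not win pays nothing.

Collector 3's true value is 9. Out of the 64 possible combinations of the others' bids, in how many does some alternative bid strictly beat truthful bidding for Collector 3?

Others bid (5, 5, 10): truth gives 0; bid 10 gives 4 > 0. Violating.
Others bid (5, 5, 23): truth gives 0; bid 23 gives 4 > 0. Violating.
Others bid (5, 9, 5): truth gives 0; bid 10 gives 4 > 0. Violating.
Others bid (5, 10, 5): truth gives 0; bid 23 gives 4 > 0. Violating.
Others bid (5, 5, 5): truth gives 4; no alternative beats it.
Others bid (5, 5, 9): truth gives 4; no alternative beats it.
(Checking all 64 profiles: 6 have a profitable deviation, 58 do not.)

6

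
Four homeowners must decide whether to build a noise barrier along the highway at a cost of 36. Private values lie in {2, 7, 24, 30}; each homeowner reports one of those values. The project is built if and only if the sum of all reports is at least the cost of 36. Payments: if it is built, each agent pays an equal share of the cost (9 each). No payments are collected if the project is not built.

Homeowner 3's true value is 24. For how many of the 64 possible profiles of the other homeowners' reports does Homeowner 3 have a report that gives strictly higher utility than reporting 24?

4

Others report (2, 2, 2): truth gives 0; report 30 gives 15 > 0. Violating.
Others report (2, 2, 7): truth gives 0; report 30 gives 15 > 0. Violating.
Others report (2, 7, 2): truth gives 0; report 30 gives 15 > 0. Violating.
Others report (7, 2, 2): truth gives 0; report 30 gives 15 > 0. Violating.
Others report (2, 2, 24): truth gives 15; no alternative beats it.
Others report (2, 2, 30): truth gives 15; no alternative beats it.
(Checking all 64 profiles: 4 have a profitable deviation, 60 do not.)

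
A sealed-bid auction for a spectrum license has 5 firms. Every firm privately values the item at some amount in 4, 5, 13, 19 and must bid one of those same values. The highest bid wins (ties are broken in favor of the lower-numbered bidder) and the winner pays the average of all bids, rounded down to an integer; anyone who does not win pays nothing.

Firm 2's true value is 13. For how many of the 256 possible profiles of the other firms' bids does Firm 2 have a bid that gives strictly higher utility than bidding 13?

Others bid (4, 4, 4, 4): truth gives 8; bid 5 gives 9 > 8. Violating.
Others bid (4, 4, 4, 5): truth gives 7; bid 5 gives 9 > 7. Violating.
Others bid (4, 4, 4, 19): truth gives 0; bid 19 gives 3 > 0. Violating.
Others bid (4, 4, 5, 4): truth gives 7; bid 5 gives 9 > 7. Violating.
Others bid (4, 4, 4, 13): truth gives 6; no alternative beats it.
Others bid (4, 4, 5, 13): truth gives 6; no alternative beats it.
(Checking all 256 profiles: 94 have a profitable deviation, 162 do not.)

94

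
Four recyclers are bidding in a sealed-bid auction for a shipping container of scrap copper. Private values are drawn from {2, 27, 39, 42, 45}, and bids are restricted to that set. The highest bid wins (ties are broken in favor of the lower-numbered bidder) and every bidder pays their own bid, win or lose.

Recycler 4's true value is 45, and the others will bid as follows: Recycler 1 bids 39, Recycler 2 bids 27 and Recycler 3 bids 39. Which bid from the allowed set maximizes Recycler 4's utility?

Bid 2: loses but pays 2, utility -2.
Bid 27: loses but pays 27, utility -27.
Bid 39: loses but pays 39, utility -39.
Bid 42: wins, pays 42, utility 45 - 42 = 3.
Bid 45: wins, pays 45, utility 45 - 45 = 0.
The best choice is 42 with utility 3.

42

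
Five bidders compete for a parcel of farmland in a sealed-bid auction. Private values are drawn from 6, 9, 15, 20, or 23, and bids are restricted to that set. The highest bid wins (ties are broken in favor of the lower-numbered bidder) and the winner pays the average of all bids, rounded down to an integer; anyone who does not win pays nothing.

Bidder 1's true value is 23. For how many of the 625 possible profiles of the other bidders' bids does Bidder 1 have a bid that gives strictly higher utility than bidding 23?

Others bid (6, 6, 6, 6): truth gives 14; bid 6 gives 17 > 14. Violating.
Others bid (6, 6, 6, 9): truth gives 13; bid 9 gives 16 > 13. Violating.
Others bid (6, 6, 6, 15): truth gives 12; bid 15 gives 14 > 12. Violating.
Others bid (6, 6, 6, 20): truth gives 11; bid 20 gives 12 > 11. Violating.
Others bid (6, 6, 6, 23): truth gives 11; no alternative beats it.
Others bid (6, 6, 9, 20): truth gives 11; no alternative beats it.
(Checking all 625 profiles: 165 have a profitable deviation, 460 do not.)

165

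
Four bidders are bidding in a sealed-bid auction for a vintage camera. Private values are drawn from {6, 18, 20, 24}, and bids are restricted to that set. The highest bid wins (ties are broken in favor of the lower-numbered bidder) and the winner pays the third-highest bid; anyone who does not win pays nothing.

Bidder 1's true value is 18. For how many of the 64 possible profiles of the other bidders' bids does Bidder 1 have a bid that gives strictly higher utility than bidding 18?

Others bid (6, 6, 20): truth gives 0; bid 20 gives 12 > 0. Violating.
Others bid (6, 6, 24): truth gives 0; bid 24 gives 12 > 0. Violating.
Others bid (6, 20, 6): truth gives 0; bid 20 gives 12 > 0. Violating.
Others bid (6, 24, 6): truth gives 0; bid 24 gives 12 > 0. Violating.
Others bid (6, 6, 6): truth gives 12; no alternative beats it.
Others bid (6, 6, 18): truth gives 12; no alternative beats it.
(Checking all 64 profiles: 6 have a profitable deviation, 58 do not.)

6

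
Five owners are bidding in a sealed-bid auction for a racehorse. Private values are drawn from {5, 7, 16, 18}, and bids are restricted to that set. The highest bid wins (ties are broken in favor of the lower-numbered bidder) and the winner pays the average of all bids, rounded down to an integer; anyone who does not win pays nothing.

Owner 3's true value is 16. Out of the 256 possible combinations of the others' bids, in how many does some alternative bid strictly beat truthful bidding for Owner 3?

108

Others bid (5, 5, 5, 5): truth gives 9; bid 7 gives 11 > 9. Violating.
Others bid (5, 5, 5, 7): truth gives 9; bid 7 gives 11 > 9. Violating.
Others bid (5, 5, 5, 18): truth gives 0; bid 18 gives 6 > 0. Violating.
Others bid (5, 5, 7, 5): truth gives 9; bid 7 gives 11 > 9. Violating.
Others bid (5, 5, 5, 16): truth gives 7; no alternative beats it.
Others bid (5, 5, 7, 16): truth gives 7; no alternative beats it.
(Checking all 256 profiles: 108 have a profitable deviation, 148 do not.)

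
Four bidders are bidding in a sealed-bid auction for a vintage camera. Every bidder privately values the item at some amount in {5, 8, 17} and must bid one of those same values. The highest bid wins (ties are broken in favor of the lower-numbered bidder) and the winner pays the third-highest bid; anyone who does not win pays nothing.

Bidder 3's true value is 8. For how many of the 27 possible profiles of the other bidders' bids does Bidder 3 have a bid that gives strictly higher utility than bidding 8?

Others bid (5, 5, 17): truth gives 0; bid 17 gives 3 > 0. Violating.
Others bid (5, 8, 5): truth gives 0; bid 17 gives 3 > 0. Violating.
Others bid (8, 5, 5): truth gives 0; bid 17 gives 3 > 0. Violating.
Others bid (5, 5, 5): truth gives 3; no alternative beats it.
Others bid (5, 5, 8): truth gives 3; no alternative beats it.
(Checking all 27 profiles: 3 have a profitable deviation, 24 do not.)

3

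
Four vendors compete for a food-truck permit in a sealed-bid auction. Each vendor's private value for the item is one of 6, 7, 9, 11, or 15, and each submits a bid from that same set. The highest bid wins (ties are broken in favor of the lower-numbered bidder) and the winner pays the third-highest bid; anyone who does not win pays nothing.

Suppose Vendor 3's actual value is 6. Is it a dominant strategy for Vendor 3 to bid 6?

Yes

Check each profile of the others' bids and compare truth against every alternative bid.
Others bid (6, 6, 6): truth gives 0, best alternative gives 0.
Others bid (6, 6, 7): truth gives 0, best alternative gives 0.
Others bid (6, 6, 9): truth gives 0, best alternative gives 0.
Others bid (6, 6, 11): truth gives 0, best alternative gives 0.
Others bid (6, 6, 15): truth gives 0, best alternative gives 0.
Others bid (6, 7, 6): truth gives 0, best alternative gives 0.
(Remaining 119 profiles checked similarly; truth is weakly best in each.)
In every case the truthful bid is at least as good as any alternative, so it is a dominant strategy.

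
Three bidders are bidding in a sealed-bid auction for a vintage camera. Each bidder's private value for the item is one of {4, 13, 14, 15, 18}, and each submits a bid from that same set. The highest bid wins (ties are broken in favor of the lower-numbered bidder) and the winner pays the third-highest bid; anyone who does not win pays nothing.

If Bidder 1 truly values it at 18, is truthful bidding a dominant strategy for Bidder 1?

Yes

Check each profile of the others' bids and compare truth against every alternative bid.
Others bid (4, 18): truth gives 14, best alternative gives 0.
Others bid (18, 4): truth gives 14, best alternative gives 0.
Others bid (13, 18): truth gives 5, best alternative gives 0.
Others bid (18, 13): truth gives 5, best alternative gives 0.
Others bid (14, 18): truth gives 4, best alternative gives 0.
Others bid (18, 14): truth gives 4, best alternative gives 0.
(Remaining 19 profiles checked similarly; truth is weakly best in each.)
In every case the truthful bid is at least as good as any alternative, so it is a dominant strategy.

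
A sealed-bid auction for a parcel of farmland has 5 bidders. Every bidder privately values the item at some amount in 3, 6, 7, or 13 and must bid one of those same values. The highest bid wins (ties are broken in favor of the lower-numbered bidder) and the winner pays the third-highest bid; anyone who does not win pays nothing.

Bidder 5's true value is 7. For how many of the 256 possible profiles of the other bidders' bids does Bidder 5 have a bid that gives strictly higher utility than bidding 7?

Others bid (3, 3, 3, 7): truth gives 0; bid 13 gives 4 > 0. Violating.
Others bid (3, 3, 6, 7): truth gives 0; bid 13 gives 1 > 0. Violating.
Others bid (3, 3, 7, 3): truth gives 0; bid 13 gives 4 > 0. Violating.
Others bid (3, 3, 7, 6): truth gives 0; bid 13 gives 1 > 0. Violating.
Others bid (3, 3, 3, 3): truth gives 4; no alternative beats it.
Others bid (3, 3, 3, 6): truth gives 4; no alternative beats it.
(Checking all 256 profiles: 32 have a profitable deviation, 224 do not.)

32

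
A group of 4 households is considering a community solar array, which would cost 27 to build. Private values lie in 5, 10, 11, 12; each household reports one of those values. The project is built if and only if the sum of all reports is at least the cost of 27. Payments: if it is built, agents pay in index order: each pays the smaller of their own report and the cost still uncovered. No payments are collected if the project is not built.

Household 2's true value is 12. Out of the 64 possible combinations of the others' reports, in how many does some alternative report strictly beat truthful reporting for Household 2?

Others report (5, 5, 10): truth gives 0; report 10 gives 2 > 0. Violating.
Others report (5, 5, 11): truth gives 0; report 10 gives 2 > 0. Violating.
Others report (5, 5, 12): truth gives 0; report 5 gives 7 > 0. Violating.
Others report (5, 10, 5): truth gives 0; report 10 gives 2 > 0. Violating.
Others report (5, 5, 5): truth gives 0; no alternative beats it.
(Checking all 64 profiles: 63 have a profitable deviation, 1 does not.)

63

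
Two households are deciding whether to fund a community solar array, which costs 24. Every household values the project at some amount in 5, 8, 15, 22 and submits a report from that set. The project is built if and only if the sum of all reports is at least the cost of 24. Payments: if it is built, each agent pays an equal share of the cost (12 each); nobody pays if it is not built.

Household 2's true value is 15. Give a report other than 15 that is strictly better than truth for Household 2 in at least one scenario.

22

Suppose Household 1 reports 5.
Report 15: project not built, utility 0.
Report 22: project built, pays 12, utility 15 - 12 = 3.
So reporting 22 beats truth here (3 > 0).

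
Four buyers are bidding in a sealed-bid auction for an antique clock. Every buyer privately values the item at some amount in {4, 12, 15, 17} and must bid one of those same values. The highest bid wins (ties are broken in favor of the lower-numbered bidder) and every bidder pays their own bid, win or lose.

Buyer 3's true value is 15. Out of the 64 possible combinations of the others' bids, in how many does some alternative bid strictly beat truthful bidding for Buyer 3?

Others bid (4, 4, 4): truth gives 0; bid 12 gives 3 > 0. Violating.
Others bid (4, 4, 12): truth gives 0; bid 12 gives 3 > 0. Violating.
Others bid (4, 4, 17): truth gives -15; bid 17 gives -2 > -15. Violating.
Others bid (4, 12, 17): truth gives -15; bid 17 gives -2 > -15. Violating.
Others bid (4, 4, 15): truth gives 0; no alternative beats it.
Others bid (4, 12, 4): truth gives 0; no alternative beats it.
(Checking all 64 profiles: 54 have a profitable deviation, 10 do not.)

54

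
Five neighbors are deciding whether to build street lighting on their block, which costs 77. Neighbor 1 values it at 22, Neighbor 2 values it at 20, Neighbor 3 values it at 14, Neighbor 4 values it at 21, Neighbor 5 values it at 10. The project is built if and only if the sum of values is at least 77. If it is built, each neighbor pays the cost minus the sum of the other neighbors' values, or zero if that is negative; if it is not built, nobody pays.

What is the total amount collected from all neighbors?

Total value 87 ≥ cost 77, so it is built.
Neighbor 1: others sum to 65; max(0, 77 - 65) = 12.
Neighbor 2: others sum to 67; max(0, 77 - 67) = 10.
Neighbor 3: others sum to 73; max(0, 77 - 73) = 4.
Neighbor 4: others sum to 66; max(0, 77 - 66) = 11.
Neighbor 5: others sum to 77; max(0, 77 - 77) = 0.
Total collected = 12 + 10 + 4 + 11 + 0 = 37.

37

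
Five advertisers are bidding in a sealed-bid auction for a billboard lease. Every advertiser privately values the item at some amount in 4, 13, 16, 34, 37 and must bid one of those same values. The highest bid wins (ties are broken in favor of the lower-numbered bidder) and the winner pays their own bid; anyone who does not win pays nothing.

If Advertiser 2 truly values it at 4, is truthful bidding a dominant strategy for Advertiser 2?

Yes

Check each profile of the others' bids and compare truth against every alternative bid.
Others bid (4, 4, 4, 4): truth gives 0, best alternative gives -9.
Others bid (4, 4, 4, 13): truth gives 0, best alternative gives -9.
Others bid (4, 4, 13, 4): truth gives 0, best alternative gives -9.
Others bid (4, 4, 13, 13): truth gives 0, best alternative gives -9.
Others bid (4, 13, 4, 4): truth gives 0, best alternative gives -9.
Others bid (4, 13, 4, 13): truth gives 0, best alternative gives -9.
(Remaining 619 profiles checked similarly; truth is weakly best in each.)
In every case the truthful bid is at least as good as any alternative, so it is a dominant strategy.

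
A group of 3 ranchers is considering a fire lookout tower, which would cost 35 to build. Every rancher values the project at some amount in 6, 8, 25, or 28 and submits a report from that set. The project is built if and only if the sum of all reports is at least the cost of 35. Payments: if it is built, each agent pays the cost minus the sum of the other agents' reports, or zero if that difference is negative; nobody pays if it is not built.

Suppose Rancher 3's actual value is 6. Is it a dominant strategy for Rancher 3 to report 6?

Yes

Check each profile of the others' reports and compare truth against every alternative report.
Others report (8, 28): truth gives 6, best alternative gives 6.
Others report (25, 25): truth gives 6, best alternative gives 6.
Others report (25, 28): truth gives 6, best alternative gives 6.
Others report (28, 8): truth gives 6, best alternative gives 6.
Others report (28, 25): truth gives 6, best alternative gives 6.
Others report (28, 28): truth gives 6, best alternative gives 6.
(Remaining 10 profiles checked similarly; truth is weakly best in each.)
In every case the truthful report is at least as good as any alternative, so it is a dominant strategy.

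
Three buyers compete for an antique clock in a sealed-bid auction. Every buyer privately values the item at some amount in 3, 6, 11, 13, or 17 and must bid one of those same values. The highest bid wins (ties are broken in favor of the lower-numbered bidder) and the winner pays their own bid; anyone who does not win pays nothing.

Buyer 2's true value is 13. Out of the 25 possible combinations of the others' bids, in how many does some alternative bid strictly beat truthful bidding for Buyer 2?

6

Others bid (3, 3): truth gives 0; bid 6 gives 7 > 0. Violating.
Others bid (3, 6): truth gives 0; bid 6 gives 7 > 0. Violating.
Others bid (3, 11): truth gives 0; bid 11 gives 2 > 0. Violating.
Others bid (6, 3): truth gives 0; bid 11 gives 2 > 0. Violating.
Others bid (3, 13): truth gives 0; no alternative beats it.
Others bid (3, 17): truth gives 0; no alternative beats it.
(Checking all 25 profiles: 6 have a profitable deviation, 19 do not.)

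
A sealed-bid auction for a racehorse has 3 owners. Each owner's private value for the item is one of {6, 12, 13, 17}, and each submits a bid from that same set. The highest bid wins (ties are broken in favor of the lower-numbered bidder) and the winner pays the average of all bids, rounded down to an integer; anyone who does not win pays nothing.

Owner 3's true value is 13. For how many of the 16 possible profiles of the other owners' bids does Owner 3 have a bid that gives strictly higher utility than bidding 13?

2

Others bid (6, 13): truth gives 0; bid 17 gives 1 > 0. Violating.
Others bid (13, 6): truth gives 0; bid 17 gives 1 > 0. Violating.
Others bid (6, 6): truth gives 5; no alternative beats it.
Others bid (6, 12): truth gives 3; no alternative beats it.
(Checking all 16 profiles: 2 have a profitable deviation, 14 do not.)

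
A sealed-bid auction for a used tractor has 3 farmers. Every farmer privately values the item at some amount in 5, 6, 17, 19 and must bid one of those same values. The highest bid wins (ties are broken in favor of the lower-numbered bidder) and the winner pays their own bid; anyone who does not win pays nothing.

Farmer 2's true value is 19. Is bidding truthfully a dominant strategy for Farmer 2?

No

Consider the case where Farmer 1 bids 5 and Farmer 3 bids 5.
Truthful bid 19: wins, pays 19, utility 19 - 19 = 0.
Bid 6 instead: wins, pays 6, utility 19 - 6 = 13.
Since 13 > 0, bidding 6 is strictly better here, so truthful bidding is not dominant.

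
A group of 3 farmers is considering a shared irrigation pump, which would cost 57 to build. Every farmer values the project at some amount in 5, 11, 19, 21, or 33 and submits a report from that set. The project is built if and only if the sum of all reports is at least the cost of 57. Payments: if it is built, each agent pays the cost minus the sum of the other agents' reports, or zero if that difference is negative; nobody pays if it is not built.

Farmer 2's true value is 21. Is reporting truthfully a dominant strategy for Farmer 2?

Check each profile of the others' reports and compare truth against every alternative report.
Others report (33, 33): truth gives 21, best alternative gives 21.
Others report (21, 33): truth gives 18, best alternative gives 18.
Others report (33, 21): truth gives 18, best alternative gives 18.
Others report (19, 33): truth gives 16, best alternative gives 16.
Others report (33, 19): truth gives 16, best alternative gives 16.
Others report (11, 33): truth gives 8, best alternative gives 8.
(Remaining 19 profiles checked similarly; truth is weakly best in each.)
In every case the truthful report is at least as good as any alternative, so it is a dominant strategy.

Yes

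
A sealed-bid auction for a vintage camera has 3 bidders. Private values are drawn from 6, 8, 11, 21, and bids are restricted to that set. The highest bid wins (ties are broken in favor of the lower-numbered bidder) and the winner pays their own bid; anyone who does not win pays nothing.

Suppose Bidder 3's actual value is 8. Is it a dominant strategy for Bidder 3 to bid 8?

Yes

Check each profile of the others' bids and compare truth against every alternative bid.
Others bid (6, 6): truth gives 0, best alternative gives 0.
Others bid (6, 8): truth gives 0, best alternative gives 0.
Others bid (6, 11): truth gives 0, best alternative gives 0.
Others bid (6, 21): truth gives 0, best alternative gives 0.
Others bid (8, 6): truth gives 0, best alternative gives 0.
Others bid (8, 8): truth gives 0, best alternative gives 0.
(Remaining 10 profiles checked similarly; truth is weakly best in each.)
In every case the truthful bid is at least as good as any alternative, so it is a dominant strategy.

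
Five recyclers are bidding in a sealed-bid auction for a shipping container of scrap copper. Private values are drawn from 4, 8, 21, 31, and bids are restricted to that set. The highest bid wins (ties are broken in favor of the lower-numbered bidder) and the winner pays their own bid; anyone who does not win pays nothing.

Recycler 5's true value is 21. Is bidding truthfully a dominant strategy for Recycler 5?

Consider the case where Recycler 1 bids 4, Recycler 2 bids 4, Recycler 3 bids 4 and Recycler 4 bids 4.
Truthful bid 21: wins, pays 21, utility 21 - 21 = 0.
Bid 8 instead: wins, pays 8, utility 21 - 8 = 13.
Since 13 > 0, bidding 8 is strictly better here, so truthful bidding is not dominant.

No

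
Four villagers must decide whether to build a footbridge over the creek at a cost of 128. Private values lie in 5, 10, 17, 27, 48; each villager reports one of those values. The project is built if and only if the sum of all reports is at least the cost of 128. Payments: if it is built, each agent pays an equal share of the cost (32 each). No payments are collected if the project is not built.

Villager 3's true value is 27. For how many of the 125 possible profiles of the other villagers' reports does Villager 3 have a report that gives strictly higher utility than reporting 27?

12

Others report (5, 48, 48): truth gives -5; report 5 gives 0 > -5. Violating.
Others report (10, 48, 48): truth gives -5; report 5 gives 0 > -5. Violating.
Others report (17, 48, 48): truth gives -5; report 5 gives 0 > -5. Violating.
Others report (27, 27, 48): truth gives -5; report 5 gives 0 > -5. Violating.
Others report (5, 5, 5): truth gives 0; no alternative beats it.
Others report (5, 5, 10): truth gives 0; no alternative beats it.
(Checking all 125 profiles: 12 have a profitable deviation, 113 do not.)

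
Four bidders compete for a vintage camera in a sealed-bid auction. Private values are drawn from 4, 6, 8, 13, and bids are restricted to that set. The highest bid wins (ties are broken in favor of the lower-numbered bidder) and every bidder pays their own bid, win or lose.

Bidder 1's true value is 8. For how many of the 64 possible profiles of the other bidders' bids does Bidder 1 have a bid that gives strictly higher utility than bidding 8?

45

Others bid (4, 4, 4): truth gives 0; bid 4 gives 4 > 0. Violating.
Others bid (4, 4, 6): truth gives 0; bid 6 gives 2 > 0. Violating.
Others bid (4, 4, 13): truth gives -8; bid 4 gives -4 > -8. Violating.
Others bid (4, 6, 4): truth gives 0; bid 6 gives 2 > 0. Violating.
Others bid (4, 4, 8): truth gives 0; no alternative beats it.
Others bid (4, 6, 8): truth gives 0; no alternative beats it.
(Checking all 64 profiles: 45 have a profitable deviation, 19 do not.)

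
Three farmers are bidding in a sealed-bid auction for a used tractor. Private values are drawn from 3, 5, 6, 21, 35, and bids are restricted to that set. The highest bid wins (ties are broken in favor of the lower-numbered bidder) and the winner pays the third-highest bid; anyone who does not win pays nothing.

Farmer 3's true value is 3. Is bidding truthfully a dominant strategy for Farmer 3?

Check each profile of the others' bids and compare truth against every alternative bid.
Others bid (3, 3): truth gives 0, best alternative gives 0.
Others bid (3, 5): truth gives 0, best alternative gives 0.
Others bid (3, 6): truth gives 0, best alternative gives 0.
Others bid (3, 21): truth gives 0, best alternative gives 0.
Others bid (3, 35): truth gives 0, best alternative gives 0.
Others bid (5, 3): truth gives 0, best alternative gives 0.
(Remaining 19 profiles checked similarly; truth is weakly best in each.)
In every case the truthful bid is at least as good as any alternative, so it is a dominant strategy.

Yes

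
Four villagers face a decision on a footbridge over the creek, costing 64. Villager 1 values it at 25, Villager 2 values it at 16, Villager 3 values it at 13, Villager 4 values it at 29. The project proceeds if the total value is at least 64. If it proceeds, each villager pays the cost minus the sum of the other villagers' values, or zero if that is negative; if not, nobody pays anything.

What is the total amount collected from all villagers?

16

Total value 83 ≥ cost 64, so it is built.
Villager 1: others sum to 58; max(0, 64 - 58) = 6.
Villager 2: others sum to 67; max(0, 64 - 67) = 0.
Villager 3: others sum to 70; max(0, 64 - 70) = 0.
Villager 4: others sum to 54; max(0, 64 - 54) = 10.
Total collected = 6 + 0 + 0 + 10 = 16.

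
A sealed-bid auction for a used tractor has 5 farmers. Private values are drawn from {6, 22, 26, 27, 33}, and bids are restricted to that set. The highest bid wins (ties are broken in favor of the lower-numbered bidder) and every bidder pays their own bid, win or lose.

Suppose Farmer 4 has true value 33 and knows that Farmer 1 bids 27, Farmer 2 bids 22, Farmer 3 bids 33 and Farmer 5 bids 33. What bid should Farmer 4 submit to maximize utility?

6

Bid 6: loses but pays 6, utility -6.
Bid 22: loses but pays 22, utility -22.
Bid 26: loses but pays 26, utility -26.
Bid 27: loses but pays 27, utility -27.
Bid 33: loses but pays 33, utility -33.
The best choice is 6 with utility -6.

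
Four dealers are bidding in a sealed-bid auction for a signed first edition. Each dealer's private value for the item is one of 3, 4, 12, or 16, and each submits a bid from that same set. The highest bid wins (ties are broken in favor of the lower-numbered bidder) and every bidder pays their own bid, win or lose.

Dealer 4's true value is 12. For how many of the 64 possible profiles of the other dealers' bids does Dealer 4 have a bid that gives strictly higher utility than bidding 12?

Others bid (3, 3, 3): truth gives 0; bid 4 gives 8 > 0. Violating.
Others bid (3, 3, 12): truth gives -12; bid 3 gives -3 > -12. Violating.
Others bid (3, 3, 16): truth gives -12; bid 3 gives -3 > -12. Violating.
Others bid (3, 4, 12): truth gives -12; bid 3 gives -3 > -12. Violating.
Others bid (3, 3, 4): truth gives 0; no alternative beats it.
Others bid (3, 4, 3): truth gives 0; no alternative beats it.
(Checking all 64 profiles: 57 have a profitable deviation, 7 do not.)

57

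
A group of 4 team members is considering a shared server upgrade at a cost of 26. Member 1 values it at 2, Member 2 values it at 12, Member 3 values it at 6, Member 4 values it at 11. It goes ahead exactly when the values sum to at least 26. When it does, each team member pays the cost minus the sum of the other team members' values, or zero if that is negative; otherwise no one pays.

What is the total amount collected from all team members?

Total value 31 ≥ cost 26, so it is built.
Member 1: others sum to 29; max(0, 26 - 29) = 0.
Member 2: others sum to 19; max(0, 26 - 19) = 7.
Member 3: others sum to 25; max(0, 26 - 25) = 1.
Member 4: others sum to 20; max(0, 26 - 20) = 6.
Total collected = 0 + 7 + 1 + 6 = 14.

14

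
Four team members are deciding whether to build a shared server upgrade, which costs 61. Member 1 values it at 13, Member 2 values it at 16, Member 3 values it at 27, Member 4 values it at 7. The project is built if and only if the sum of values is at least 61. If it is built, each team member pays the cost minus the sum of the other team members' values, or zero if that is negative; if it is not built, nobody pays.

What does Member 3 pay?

Total value 63 ≥ cost 61, so the project is built.
The other team members' values sum to 36.
Cost minus that sum is 61 - 36 = 25.

25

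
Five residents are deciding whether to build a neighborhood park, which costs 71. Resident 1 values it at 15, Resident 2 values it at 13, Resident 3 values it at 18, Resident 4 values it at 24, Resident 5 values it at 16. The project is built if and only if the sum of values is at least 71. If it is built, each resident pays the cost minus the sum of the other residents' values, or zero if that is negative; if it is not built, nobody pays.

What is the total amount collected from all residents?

Total value 86 ≥ cost 71, so it is built.
Resident 1: others sum to 71; max(0, 71 - 71) = 0.
Resident 2: others sum to 73; max(0, 71 - 73) = 0.
Resident 3: others sum to 68; max(0, 71 - 68) = 3.
Resident 4: others sum to 62; max(0, 71 - 62) = 9.
Resident 5: others sum to 70; max(0, 71 - 70) = 1.
Total collected = 0 + 0 + 3 + 9 + 1 = 13.

13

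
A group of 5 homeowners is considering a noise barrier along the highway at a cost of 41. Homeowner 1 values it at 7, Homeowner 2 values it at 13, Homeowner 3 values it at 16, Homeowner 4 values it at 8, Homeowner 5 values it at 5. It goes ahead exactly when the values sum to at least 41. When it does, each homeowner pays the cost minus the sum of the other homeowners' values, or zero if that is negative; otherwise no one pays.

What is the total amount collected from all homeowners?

13

Total value 49 ≥ cost 41, so it is built.
Homeowner 1: others sum to 42; max(0, 41 - 42) = 0.
Homeowner 2: others sum to 36; max(0, 41 - 36) = 5.
Homeowner 3: others sum to 33; max(0, 41 - 33) = 8.
Homeowner 4: others sum to 41; max(0, 41 - 41) = 0.
Homeowner 5: others sum to 44; max(0, 41 - 44) = 0.
Total collected = 0 + 5 + 8 + 0 + 0 = 13.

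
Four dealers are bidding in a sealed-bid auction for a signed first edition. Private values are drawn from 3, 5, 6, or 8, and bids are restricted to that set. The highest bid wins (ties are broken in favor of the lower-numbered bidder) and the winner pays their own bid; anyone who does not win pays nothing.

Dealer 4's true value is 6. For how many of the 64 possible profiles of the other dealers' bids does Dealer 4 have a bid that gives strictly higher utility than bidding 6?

Others bid (3, 3, 3): truth gives 0; bid 5 gives 1 > 0. Violating.
Others bid (3, 3, 5): truth gives 0; no alternative beats it.
Others bid (3, 3, 6): truth gives 0; no alternative beats it.
(Checking all 64 profiles: 1 has a profitable deviation, 63 do not.)

1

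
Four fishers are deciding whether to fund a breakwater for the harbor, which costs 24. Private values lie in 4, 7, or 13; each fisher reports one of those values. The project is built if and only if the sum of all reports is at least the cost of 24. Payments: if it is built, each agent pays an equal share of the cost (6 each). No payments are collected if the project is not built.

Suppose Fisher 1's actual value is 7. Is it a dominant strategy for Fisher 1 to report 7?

No

Consider the case where Fisher 2 reports 4, Fisher 3 reports 4 and Fisher 4 reports 4.
Truthful report 7: project not built, utility 0.
Report 13 instead: project built, pays 6, utility 7 - 6 = 1.
Since 1 > 0, reporting 13 is strictly better here, so truthful reporting is not dominant.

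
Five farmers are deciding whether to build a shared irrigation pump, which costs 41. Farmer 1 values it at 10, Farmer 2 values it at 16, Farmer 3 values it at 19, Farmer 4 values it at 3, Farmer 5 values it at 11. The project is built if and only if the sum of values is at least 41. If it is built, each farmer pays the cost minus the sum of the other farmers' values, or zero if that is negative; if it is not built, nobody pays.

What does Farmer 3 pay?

1

Total value 59 ≥ cost 41, so the project is built.
The other farmers' values sum to 40.
Cost minus that sum is 41 - 40 = 1.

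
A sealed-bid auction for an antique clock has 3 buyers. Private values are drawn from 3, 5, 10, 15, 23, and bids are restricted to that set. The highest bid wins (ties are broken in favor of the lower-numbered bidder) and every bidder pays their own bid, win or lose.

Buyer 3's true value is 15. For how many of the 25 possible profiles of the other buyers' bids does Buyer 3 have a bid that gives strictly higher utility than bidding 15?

Others bid (3, 3): truth gives 0; bid 5 gives 10 > 0. Violating.
Others bid (3, 5): truth gives 0; bid 10 gives 5 > 0. Violating.
Others bid (3, 15): truth gives -15; bid 3 gives -3 > -15. Violating.
Others bid (3, 23): truth gives -15; bid 3 gives -3 > -15. Violating.
Others bid (3, 10): truth gives 0; no alternative beats it.
Others bid (5, 10): truth gives 0; no alternative beats it.
(Checking all 25 profiles: 20 have a profitable deviation, 5 do not.)

20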